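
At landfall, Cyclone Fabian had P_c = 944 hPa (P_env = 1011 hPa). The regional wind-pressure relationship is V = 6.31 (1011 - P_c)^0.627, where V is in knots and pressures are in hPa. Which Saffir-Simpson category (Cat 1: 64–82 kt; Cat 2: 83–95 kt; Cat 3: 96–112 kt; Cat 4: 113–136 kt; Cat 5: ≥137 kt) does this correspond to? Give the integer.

ΔP = 1011 − 944 = 67 hPa.
V ≈ 6.31 × 67^0.627 = 6.31 × 13.96 ≈ 88 kt.
88 kt falls in the Category 2 band.

2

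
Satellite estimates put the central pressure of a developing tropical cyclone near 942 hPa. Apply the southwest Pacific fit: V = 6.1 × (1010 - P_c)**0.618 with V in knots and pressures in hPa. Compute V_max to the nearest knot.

ΔP = 1010 − 942 = 68 hPa.
68^0.618 ≈ 13.567.
V ≈ 6.1 × 13.567 ≈ 82.8 kt.

83 kt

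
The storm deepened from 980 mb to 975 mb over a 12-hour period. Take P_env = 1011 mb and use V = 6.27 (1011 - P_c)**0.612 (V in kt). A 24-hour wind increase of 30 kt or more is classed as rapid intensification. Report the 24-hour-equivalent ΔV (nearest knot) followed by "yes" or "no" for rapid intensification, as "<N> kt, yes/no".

V₁: ΔP = 31, V ≈ 6.27 × 31^0.612 ≈ 51.28 kt.
V₂: ΔP = 36, V ≈ 6.27 × 36^0.612 ≈ 56.20 kt.
ΔV over 12 h = 4.92 kt → 24 h equivalent = 4.92 × 24/12 ≈ 9.84 kt.
10 kt < 30 kt ⇒ not rapid intensification.

10 kt, no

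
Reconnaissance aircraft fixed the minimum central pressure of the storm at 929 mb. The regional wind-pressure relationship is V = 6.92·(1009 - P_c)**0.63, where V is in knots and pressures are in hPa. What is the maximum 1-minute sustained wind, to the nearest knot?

ΔP = 1009 − 929 = 80 mb.
80^0.63 ≈ 15.811.
V ≈ 6.92 × 15.811 ≈ 109.4 kt.

109 kt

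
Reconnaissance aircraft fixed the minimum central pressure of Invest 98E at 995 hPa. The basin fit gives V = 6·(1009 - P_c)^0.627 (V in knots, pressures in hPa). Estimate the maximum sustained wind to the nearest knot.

31 kt

ΔP = 1009 − 995 = 14 hPa.
14^0.627 ≈ 5.231.
V ≈ 6 × 5.231 ≈ 31.4 kt.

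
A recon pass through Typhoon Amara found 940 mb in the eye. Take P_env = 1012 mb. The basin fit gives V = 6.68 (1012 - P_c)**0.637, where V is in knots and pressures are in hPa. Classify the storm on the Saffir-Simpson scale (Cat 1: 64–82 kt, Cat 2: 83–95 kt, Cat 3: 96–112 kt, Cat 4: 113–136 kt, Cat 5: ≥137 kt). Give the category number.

3

ΔP = 1012 − 940 = 72 mb.
V ≈ 6.68 × 72^0.637 = 6.68 × 15.24 ≈ 102 kt.
102 kt falls in the Category 3 band.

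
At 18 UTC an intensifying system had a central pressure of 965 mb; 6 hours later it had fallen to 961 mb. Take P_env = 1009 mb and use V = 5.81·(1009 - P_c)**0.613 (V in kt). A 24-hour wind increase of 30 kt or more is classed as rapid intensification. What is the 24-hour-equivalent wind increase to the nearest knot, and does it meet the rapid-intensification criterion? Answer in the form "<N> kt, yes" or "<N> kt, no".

V₁: ΔP = 44, V ≈ 5.81 × 44^0.613 ≈ 59.10 kt.
V₂: ΔP = 48, V ≈ 5.81 × 48^0.613 ≈ 62.34 kt.
ΔV over 6 h = 3.24 kt → 24 h equivalent = 3.24 × 24/6 ≈ 12.96 kt.
13 kt < 30 kt ⇒ not rapid intensification.

13 kt, no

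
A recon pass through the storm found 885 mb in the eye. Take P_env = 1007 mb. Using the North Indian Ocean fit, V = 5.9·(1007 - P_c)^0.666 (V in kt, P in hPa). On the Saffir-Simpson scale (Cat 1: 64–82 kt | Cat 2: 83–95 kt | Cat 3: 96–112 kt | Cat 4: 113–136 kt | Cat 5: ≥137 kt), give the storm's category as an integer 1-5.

5

ΔP = 1007 − 885 = 122 mb.
V ≈ 5.9 × 122^0.666 = 5.9 × 24.52 ≈ 145 kt.
145 kt falls in the Category 5 band.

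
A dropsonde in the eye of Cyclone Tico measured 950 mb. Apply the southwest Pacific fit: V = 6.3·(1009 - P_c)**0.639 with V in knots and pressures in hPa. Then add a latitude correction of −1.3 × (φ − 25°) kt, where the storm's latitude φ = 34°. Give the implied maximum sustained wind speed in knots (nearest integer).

74 kt

ΔP = 1009 − 950 = 59 mb.
59^0.639 ≈ 13.539.
V ≈ 6.3 × 13.539 ≈ 85.3 kt.
Latitude correction: −1.3 × (34 − 25) = -11.7 kt.
Corrected V ≈ 73.6 kt → 74 kt.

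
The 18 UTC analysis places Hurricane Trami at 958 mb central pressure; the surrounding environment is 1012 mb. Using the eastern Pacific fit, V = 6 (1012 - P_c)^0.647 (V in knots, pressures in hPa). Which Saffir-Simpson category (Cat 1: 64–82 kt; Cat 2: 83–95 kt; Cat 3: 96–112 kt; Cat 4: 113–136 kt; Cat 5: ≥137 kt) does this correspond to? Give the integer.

ΔP = 1012 − 958 = 54 mb.
V ≈ 6 × 54^0.647 = 6 × 13.21 ≈ 79 kt.
79 kt falls in the Category 1 band.

1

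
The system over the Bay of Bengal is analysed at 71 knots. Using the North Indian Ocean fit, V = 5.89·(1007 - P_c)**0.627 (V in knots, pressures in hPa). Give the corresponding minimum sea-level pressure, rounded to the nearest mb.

954 mb

ΔP = (V / 5.89)^(1/0.627) = (71/5.89)^1.595.
71/5.89 = 12.054; 12.054^1.595 ≈ 53.00 mb.
P_c = 1007 − 53.00 = 954.00 ≈ 954 mb.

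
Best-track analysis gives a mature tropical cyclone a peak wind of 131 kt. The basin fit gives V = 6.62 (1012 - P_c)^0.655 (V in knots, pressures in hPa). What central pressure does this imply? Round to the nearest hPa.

917 hPa

ΔP = (V / 6.62)^(1/0.655) = (131/6.62)^1.527.
131/6.62 = 19.789; 19.789^1.527 ≈ 95.34 hPa.
P_c = 1012 − 95.34 = 916.66 ≈ 917 hPa.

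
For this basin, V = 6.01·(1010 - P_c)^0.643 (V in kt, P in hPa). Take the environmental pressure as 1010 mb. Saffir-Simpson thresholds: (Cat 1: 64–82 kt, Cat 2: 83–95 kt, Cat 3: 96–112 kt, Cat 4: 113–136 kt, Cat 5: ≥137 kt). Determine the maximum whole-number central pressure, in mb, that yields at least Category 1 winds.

Category 1 begins at V = 64 kt.
Required ΔP = (64/6.01)^(1/0.643) = 10.649^1.555 ≈ 39.60 mb.
P_c ≤ 1010 − 39.60 = 970.40, so the highest integer P_c is 970 mb.

970 mb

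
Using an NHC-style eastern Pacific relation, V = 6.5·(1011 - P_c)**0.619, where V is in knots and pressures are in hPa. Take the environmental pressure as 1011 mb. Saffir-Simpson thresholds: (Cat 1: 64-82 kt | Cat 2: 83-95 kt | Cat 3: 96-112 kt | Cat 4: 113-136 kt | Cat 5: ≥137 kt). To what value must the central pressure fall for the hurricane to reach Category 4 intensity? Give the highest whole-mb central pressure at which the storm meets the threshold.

910 mb

Category 4 begins at V = 113 kt.
Required ΔP = (113/6.5)^(1/0.619) = 17.385^1.616 ≈ 100.81 mb.
P_c ≤ 1011 − 100.81 = 910.19, so the highest integer P_c is 910 mb.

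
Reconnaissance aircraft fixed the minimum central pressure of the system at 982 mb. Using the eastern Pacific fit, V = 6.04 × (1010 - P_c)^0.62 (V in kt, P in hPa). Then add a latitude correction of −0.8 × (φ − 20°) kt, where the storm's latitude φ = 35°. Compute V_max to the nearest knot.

ΔP = 1010 − 982 = 28 mb.
28^0.62 ≈ 7.893.
V ≈ 6.04 × 7.893 ≈ 47.7 kt.
Latitude correction: −0.8 × (35 − 20) = -12 kt.
Corrected V ≈ 35.7 kt → 36 kt.

36 kt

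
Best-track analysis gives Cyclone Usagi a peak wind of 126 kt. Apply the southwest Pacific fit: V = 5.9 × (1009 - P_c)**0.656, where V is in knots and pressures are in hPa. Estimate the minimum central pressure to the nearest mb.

903 mb

ΔP = (V / 5.9)^(1/0.656) = (126/5.9)^1.524.
126/5.9 = 21.356; 21.356^1.524 ≈ 106.34 mb.
P_c = 1009 − 106.34 = 902.66 ≈ 903 mb.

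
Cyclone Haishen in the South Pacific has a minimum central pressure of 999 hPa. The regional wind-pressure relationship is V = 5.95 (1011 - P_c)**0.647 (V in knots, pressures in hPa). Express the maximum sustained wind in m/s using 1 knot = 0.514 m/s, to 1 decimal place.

ΔP = 1011 − 999 = 12 hPa.
V ≈ 5.95 × 12^0.647 = 5.95 × 4.991 ≈ 29.699 kt.
29.699 × 0.514 ≈ 15.27 m/s → 15.3 m/s.

15.3 m/s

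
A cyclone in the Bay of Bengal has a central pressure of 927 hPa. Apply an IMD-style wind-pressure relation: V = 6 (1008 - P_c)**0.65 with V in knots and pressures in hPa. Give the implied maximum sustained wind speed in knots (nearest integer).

ΔP = 1008 − 927 = 81 hPa.
81^0.65 ≈ 17.399.
V ≈ 6 × 17.399 ≈ 104.4 kt.

104 kt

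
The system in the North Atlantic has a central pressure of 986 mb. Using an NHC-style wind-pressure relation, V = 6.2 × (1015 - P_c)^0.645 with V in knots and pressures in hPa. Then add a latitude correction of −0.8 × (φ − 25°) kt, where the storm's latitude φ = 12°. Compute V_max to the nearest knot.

65 kt

ΔP = 1015 − 986 = 29 mb.
29^0.645 ≈ 8.775.
V ≈ 6.2 × 8.775 ≈ 54.4 kt.
Latitude correction: −0.8 × (12 − 25) = 10.4 kt.
Corrected V ≈ 64.8 kt → 65 kt.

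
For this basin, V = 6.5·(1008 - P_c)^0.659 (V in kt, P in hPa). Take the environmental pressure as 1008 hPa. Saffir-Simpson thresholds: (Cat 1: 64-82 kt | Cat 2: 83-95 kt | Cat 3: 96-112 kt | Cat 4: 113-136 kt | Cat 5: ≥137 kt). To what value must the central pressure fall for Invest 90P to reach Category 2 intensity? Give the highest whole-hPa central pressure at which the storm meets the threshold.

Category 2 begins at V = 83 kt.
Required ΔP = (83/6.5)^(1/0.659) = 12.769^1.517 ≈ 47.70 hPa.
P_c ≤ 1008 − 47.70 = 960.30, so the highest integer P_c is 960 hPa.

960 hPa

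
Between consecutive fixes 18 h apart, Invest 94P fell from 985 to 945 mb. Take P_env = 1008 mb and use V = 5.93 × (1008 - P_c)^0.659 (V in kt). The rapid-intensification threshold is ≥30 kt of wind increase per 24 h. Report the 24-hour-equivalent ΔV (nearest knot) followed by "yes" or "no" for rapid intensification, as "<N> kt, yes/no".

V₁: ΔP = 23, V ≈ 5.93 × 23^0.659 ≈ 46.82 kt.
V₂: ΔP = 63, V ≈ 5.93 × 63^0.659 ≈ 90.95 kt.
ΔV over 18 h = 44.13 kt → 24 h equivalent = 44.13 × 24/18 ≈ 58.84 kt.
59 kt ≥ 30 kt ⇒ rapid intensification.

59 kt, yes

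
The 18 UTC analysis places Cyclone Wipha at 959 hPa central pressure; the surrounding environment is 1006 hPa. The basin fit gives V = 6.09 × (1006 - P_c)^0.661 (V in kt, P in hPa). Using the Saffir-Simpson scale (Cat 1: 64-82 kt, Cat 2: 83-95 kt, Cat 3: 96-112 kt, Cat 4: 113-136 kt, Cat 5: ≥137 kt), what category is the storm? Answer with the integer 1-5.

ΔP = 1006 − 959 = 47 hPa.
V ≈ 6.09 × 47^0.661 = 6.09 × 12.74 ≈ 78 kt.
78 kt falls in the Category 1 band.

1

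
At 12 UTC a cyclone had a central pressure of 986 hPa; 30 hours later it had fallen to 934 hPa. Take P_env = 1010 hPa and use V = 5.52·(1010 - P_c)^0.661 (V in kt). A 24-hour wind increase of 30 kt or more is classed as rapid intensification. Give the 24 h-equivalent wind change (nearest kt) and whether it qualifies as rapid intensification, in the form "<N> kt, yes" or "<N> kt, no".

41 kt, yes

V₁: ΔP = 24, V ≈ 5.52 × 24^0.661 ≈ 45.11 kt.
V₂: ΔP = 76, V ≈ 5.52 × 76^0.661 ≈ 96.64 kt.
ΔV over 30 h = 51.53 kt → 24 h equivalent = 51.53 × 24/30 ≈ 41.22 kt.
41 kt ≥ 30 kt ⇒ rapid intensification.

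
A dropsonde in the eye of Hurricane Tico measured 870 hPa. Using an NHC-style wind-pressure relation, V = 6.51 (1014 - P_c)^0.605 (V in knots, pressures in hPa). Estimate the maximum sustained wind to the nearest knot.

ΔP = 1014 − 870 = 144 hPa.
144^0.605 ≈ 20.221.
V ≈ 6.51 × 20.221 ≈ 131.6 kt.

132 kt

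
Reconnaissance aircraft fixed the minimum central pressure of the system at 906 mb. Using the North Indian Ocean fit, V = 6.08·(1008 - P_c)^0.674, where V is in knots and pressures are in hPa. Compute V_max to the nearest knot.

ΔP = 1008 − 906 = 102 mb.
102^0.674 ≈ 22.584.
V ≈ 6.08 × 22.584 ≈ 137.3 kt.

137 kt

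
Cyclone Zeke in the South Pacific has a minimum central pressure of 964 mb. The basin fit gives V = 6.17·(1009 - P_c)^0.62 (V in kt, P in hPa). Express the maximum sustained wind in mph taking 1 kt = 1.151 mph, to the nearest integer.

ΔP = 1009 − 964 = 45 mb.
V ≈ 6.17 × 45^0.62 = 6.17 × 10.592 ≈ 65.355 kt.
65.355 × 1.151 ≈ 75.22 mph → 75 mph.

75 mph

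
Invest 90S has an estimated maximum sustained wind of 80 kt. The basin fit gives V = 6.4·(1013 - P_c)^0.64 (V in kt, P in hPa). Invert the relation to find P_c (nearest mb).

961 mb

ΔP = (V / 6.4)^(1/0.64) = (80/6.4)^1.562.
80/6.4 = 12.500; 12.500^1.562 ≈ 51.75 mb.
P_c = 1013 − 51.75 = 961.25 ≈ 961 mb.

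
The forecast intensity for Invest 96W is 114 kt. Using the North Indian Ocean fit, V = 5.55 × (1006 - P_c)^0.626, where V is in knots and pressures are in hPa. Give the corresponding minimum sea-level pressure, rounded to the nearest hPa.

ΔP = (V / 5.55)^(1/0.626) = (114/5.55)^1.597.
114/5.55 = 20.541; 20.541^1.597 ≈ 124.98 hPa.
P_c = 1006 − 124.98 = 881.02 ≈ 881 hPa.

881 hPa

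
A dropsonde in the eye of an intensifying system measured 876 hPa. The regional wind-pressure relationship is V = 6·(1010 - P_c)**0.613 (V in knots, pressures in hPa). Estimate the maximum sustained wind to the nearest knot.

121 kt

ΔP = 1010 − 876 = 134 hPa.
134^0.613 ≈ 20.133.
V ≈ 6 × 20.133 ≈ 120.8 kt.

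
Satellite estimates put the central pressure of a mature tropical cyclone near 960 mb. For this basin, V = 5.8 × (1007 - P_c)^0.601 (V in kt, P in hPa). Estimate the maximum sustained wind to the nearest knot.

59 kt

ΔP = 1007 − 960 = 47 mb.
47^0.601 ≈ 10.114.
V ≈ 5.8 × 10.114 ≈ 58.7 kt.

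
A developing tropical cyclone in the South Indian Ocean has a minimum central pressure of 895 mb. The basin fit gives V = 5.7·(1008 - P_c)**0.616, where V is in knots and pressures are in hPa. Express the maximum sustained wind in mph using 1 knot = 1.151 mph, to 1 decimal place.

ΔP = 1008 − 895 = 113 mb.
V ≈ 5.7 × 113^0.616 = 5.7 × 18.395 ≈ 104.851 kt.
104.851 × 1.151 ≈ 120.68 mph → 120.7 mph.

120.7 mph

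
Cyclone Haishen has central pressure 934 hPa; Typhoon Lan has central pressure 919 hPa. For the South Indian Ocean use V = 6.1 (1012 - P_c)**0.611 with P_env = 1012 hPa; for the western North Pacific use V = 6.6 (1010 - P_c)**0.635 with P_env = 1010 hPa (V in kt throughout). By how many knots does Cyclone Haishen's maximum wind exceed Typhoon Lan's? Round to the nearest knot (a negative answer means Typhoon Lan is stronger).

Cyclone Haishen: ΔP = 78; V ≈ 6.1 × 78^0.611 ≈ 87.38 kt.
Typhoon Lan: ΔP = 91; V ≈ 6.6 × 91^0.635 ≈ 115.75 kt.
Difference ≈ 87.38 − 115.75 = -28.37 → -28 kt.

-28 kt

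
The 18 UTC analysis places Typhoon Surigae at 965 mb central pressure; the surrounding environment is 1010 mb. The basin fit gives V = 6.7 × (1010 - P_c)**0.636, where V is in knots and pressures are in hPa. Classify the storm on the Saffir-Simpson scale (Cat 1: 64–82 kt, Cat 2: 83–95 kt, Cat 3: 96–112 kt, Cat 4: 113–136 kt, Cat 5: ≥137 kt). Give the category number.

ΔP = 1010 − 965 = 45 mb.
V ≈ 6.7 × 45^0.636 = 6.7 × 11.26 ≈ 75 kt.
75 kt falls in the Category 1 band.

1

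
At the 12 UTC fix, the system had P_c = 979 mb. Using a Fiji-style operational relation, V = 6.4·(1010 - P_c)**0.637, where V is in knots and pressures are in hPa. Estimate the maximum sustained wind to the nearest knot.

ΔP = 1010 − 979 = 31 mb.
31^0.637 ≈ 8.912.
V ≈ 6.4 × 8.912 ≈ 57.0 kt.

57 kt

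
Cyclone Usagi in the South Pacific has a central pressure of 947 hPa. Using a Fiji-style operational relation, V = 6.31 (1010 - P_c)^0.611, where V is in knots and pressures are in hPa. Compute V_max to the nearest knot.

ΔP = 1010 − 947 = 63 hPa.
63^0.611 ≈ 12.572.
V ≈ 6.31 × 12.572 ≈ 79.3 kt.

79 kt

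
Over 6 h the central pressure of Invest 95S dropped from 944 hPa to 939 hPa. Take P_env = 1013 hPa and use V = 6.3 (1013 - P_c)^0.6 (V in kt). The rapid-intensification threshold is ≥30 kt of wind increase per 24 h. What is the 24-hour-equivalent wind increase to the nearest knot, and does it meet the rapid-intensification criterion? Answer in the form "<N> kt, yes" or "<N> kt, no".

V₁: ΔP = 69, V ≈ 6.3 × 69^0.6 ≈ 79.92 kt.
V₂: ΔP = 74, V ≈ 6.3 × 74^0.6 ≈ 83.35 kt.
ΔV over 6 h = 3.43 kt → 24 h equivalent = 3.43 × 24/6 ≈ 13.72 kt.
14 kt < 30 kt ⇒ not rapid intensification.

14 kt, no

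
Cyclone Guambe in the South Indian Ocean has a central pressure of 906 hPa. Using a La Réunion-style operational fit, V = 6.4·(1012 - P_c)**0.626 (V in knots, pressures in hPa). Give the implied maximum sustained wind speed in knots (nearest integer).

119 kt

ΔP = 1012 − 906 = 106 hPa.
106^0.626 ≈ 18.529.
V ≈ 6.4 × 18.529 ≈ 118.6 kt.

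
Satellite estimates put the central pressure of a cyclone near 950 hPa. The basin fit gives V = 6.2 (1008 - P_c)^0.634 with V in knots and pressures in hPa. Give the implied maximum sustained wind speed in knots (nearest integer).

81 kt

ΔP = 1008 − 950 = 58 hPa.
58^0.634 ≈ 13.122.
V ≈ 6.2 × 13.122 ≈ 81.4 kt.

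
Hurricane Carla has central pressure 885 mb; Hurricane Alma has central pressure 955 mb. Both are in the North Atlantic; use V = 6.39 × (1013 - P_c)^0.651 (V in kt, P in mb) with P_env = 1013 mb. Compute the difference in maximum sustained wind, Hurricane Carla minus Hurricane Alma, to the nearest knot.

Hurricane Carla: ΔP = 128; V ≈ 6.39 × 128^0.651 ≈ 150.42 kt.
Hurricane Alma: ΔP = 58; V ≈ 6.39 × 58^0.651 ≈ 89.84 kt.
Difference ≈ 150.42 − 89.84 = 60.58 → 61 kt.

61 kt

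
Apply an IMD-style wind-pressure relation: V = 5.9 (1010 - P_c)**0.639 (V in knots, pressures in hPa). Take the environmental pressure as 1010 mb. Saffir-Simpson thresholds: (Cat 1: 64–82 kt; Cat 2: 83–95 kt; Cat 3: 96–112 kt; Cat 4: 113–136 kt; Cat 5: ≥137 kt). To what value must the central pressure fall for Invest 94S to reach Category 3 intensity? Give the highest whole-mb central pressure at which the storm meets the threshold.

Category 3 begins at V = 96 kt.
Required ΔP = (96/5.9)^(1/0.639) = 16.271^1.565 ≈ 78.67 mb.
P_c ≤ 1010 − 78.67 = 931.33, so the highest integer P_c is 931 mb.

931 mb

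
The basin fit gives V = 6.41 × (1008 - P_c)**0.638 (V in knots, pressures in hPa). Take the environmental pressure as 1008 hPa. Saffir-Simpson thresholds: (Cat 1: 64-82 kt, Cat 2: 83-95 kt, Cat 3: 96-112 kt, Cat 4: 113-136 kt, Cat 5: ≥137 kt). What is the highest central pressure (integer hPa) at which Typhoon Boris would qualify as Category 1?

971 hPa

Category 1 begins at V = 64 kt.
Required ΔP = (64/6.41)^(1/0.638) = 9.984^1.567 ≈ 36.84 hPa.
P_c ≤ 1008 − 36.84 = 971.16, so the highest integer P_c is 971 hPa.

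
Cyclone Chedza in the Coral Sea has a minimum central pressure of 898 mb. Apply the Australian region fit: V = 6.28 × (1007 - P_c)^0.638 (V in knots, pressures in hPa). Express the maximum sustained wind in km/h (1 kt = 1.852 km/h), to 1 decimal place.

232.0 km/h

ΔP = 1007 − 898 = 109 mb.
V ≈ 6.28 × 109^0.638 = 6.28 × 19.947 ≈ 125.267 kt.
125.267 × 1.852 ≈ 232.00 km/h → 232.0 km/h.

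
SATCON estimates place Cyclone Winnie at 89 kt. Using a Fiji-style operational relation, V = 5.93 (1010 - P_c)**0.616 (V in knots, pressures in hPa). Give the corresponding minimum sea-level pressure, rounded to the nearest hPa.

ΔP = (V / 5.93)^(1/0.616) = (89/5.93)^1.623.
89/5.93 = 15.008; 15.008^1.623 ≈ 81.21 hPa.
P_c = 1010 − 81.21 = 928.79 ≈ 929 hPa.

929 hPa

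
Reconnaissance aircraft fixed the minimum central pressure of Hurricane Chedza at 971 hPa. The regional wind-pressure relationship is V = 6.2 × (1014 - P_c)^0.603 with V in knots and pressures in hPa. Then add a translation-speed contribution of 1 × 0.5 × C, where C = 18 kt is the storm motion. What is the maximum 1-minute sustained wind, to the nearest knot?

69 kt

ΔP = 1014 − 971 = 43 hPa.
43^0.603 ≈ 9.660.
V ≈ 6.2 × 9.660 ≈ 59.9 kt.
Translation term: 1 × 0.5 × 18 = 9 kt.
Corrected V ≈ 68.9 kt → 69 kt.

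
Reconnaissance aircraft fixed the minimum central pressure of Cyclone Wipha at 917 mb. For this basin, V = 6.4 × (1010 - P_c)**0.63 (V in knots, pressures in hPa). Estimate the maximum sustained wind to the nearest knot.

ΔP = 1010 − 917 = 93 mb.
93^0.63 ≈ 17.384.
V ≈ 6.4 × 17.384 ≈ 111.3 kt.

111 kt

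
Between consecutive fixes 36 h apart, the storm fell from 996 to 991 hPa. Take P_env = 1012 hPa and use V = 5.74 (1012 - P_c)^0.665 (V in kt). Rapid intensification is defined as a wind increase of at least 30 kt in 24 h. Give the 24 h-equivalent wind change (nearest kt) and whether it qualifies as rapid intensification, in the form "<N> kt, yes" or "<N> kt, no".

5 kt, no

V₁: ΔP = 16, V ≈ 5.74 × 16^0.665 ≈ 36.28 kt.
V₂: ΔP = 21, V ≈ 5.74 × 21^0.665 ≈ 43.47 kt.
ΔV over 36 h = 7.19 kt → 24 h equivalent = 7.19 × 24/36 ≈ 4.79 kt.
5 kt < 30 kt ⇒ not rapid intensification.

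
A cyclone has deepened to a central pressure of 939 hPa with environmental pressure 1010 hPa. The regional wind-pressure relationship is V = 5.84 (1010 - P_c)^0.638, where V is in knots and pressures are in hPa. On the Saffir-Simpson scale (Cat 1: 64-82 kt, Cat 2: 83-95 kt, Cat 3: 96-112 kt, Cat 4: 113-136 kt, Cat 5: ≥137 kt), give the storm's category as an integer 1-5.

2

ΔP = 1010 − 939 = 71 hPa.
V ≈ 5.84 × 71^0.638 = 5.84 × 15.17 ≈ 89 kt.
89 kt falls in the Category 2 band.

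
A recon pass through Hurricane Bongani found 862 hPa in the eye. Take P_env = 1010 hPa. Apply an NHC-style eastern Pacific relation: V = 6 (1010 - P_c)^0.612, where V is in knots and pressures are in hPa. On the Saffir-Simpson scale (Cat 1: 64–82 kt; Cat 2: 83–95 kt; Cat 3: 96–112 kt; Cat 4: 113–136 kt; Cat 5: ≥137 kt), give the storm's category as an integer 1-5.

ΔP = 1010 − 862 = 148 hPa.
V ≈ 6 × 148^0.612 = 6 × 21.29 ≈ 128 kt.
128 kt falls in the Category 4 band.

4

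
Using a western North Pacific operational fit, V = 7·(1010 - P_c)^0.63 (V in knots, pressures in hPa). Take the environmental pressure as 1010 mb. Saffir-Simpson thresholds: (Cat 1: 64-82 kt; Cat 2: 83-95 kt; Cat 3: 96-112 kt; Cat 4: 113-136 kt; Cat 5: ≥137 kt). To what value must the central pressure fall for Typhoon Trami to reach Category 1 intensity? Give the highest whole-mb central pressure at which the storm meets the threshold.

976 mb

Category 1 begins at V = 64 kt.
Required ΔP = (64/7)^(1/0.63) = 9.143^1.587 ≈ 33.54 mb.
P_c ≤ 1010 − 33.54 = 976.46, so the highest integer P_c is 976 mb.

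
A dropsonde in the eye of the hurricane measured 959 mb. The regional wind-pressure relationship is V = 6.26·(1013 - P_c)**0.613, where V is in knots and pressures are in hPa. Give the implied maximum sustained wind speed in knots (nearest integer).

ΔP = 1013 − 959 = 54 mb.
54^0.613 ≈ 11.533.
V ≈ 6.26 × 11.533 ≈ 72.2 kt.

72 kt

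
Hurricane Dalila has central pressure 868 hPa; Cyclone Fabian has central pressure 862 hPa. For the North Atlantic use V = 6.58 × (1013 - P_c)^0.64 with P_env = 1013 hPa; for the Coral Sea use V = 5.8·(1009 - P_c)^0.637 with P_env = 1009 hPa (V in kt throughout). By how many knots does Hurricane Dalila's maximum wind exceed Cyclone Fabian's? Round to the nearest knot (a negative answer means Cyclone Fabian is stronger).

20 kt

Hurricane Dalila: ΔP = 145; V ≈ 6.58 × 145^0.64 ≈ 159.04 kt.
Cyclone Fabian: ΔP = 147; V ≈ 5.8 × 147^0.637 ≈ 139.32 kt.
Difference ≈ 159.04 − 139.32 = 19.72 → 20 kt.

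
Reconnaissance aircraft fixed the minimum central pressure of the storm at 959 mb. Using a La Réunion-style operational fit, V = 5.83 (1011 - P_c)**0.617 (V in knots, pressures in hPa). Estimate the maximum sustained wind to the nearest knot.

ΔP = 1011 − 959 = 52 mb.
52^0.617 ≈ 11.449.
V ≈ 5.83 × 11.449 ≈ 66.7 kt.

67 kt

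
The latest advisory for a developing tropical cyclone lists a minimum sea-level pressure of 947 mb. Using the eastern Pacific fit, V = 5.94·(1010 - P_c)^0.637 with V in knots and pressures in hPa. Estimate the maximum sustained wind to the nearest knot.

ΔP = 1010 − 947 = 63 mb.
63^0.637 ≈ 14.002.
V ≈ 5.94 × 14.002 ≈ 83.2 kt.

83 kt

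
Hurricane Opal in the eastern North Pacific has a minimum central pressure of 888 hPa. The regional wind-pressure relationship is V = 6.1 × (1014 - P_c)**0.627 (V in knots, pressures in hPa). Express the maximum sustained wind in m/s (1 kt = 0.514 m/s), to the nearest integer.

65 m/s

ΔP = 1014 − 888 = 126 hPa.
V ≈ 6.1 × 126^0.627 = 6.1 × 20.746 ≈ 126.550 kt.
126.550 × 0.514 ≈ 65.05 m/s → 65 m/s.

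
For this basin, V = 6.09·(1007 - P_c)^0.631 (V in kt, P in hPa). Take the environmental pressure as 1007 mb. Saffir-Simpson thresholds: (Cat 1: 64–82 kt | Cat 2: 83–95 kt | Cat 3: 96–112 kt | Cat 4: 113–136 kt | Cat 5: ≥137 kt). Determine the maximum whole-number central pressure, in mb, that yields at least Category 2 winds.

Category 2 begins at V = 83 kt.
Required ΔP = (83/6.09)^(1/0.631) = 13.629^1.585 ≈ 62.79 mb.
P_c ≤ 1007 − 62.79 = 944.21, so the highest integer P_c is 944 mb.

944 mb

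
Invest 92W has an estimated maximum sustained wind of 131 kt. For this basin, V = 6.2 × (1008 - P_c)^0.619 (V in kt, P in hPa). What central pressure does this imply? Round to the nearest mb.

ΔP = (V / 6.2)^(1/0.619) = (131/6.2)^1.616.
131/6.2 = 21.129; 21.129^1.616 ≈ 138.15 mb.
P_c = 1008 − 138.15 = 869.85 ≈ 870 mb.

870 mb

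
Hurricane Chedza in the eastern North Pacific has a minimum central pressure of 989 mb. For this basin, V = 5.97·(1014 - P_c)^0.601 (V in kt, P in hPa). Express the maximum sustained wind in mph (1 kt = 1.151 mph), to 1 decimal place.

ΔP = 1014 − 989 = 25 mb.
V ≈ 5.97 × 25^0.601 = 5.97 × 6.921 ≈ 41.318 kt.
41.318 × 1.151 ≈ 47.56 mph → 47.6 mph.

47.6 mph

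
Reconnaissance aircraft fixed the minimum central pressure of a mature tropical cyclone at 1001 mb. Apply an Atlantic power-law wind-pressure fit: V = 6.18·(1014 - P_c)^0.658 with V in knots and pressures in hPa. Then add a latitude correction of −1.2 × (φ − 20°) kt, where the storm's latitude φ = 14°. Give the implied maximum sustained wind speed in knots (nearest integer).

ΔP = 1014 − 1001 = 13 mb.
13^0.658 ≈ 5.407.
V ≈ 6.18 × 5.407 ≈ 33.4 kt.
Latitude correction: −1.2 × (14 − 20) = 7.2 kt.
Corrected V ≈ 40.6 kt → 41 kt.

41 kt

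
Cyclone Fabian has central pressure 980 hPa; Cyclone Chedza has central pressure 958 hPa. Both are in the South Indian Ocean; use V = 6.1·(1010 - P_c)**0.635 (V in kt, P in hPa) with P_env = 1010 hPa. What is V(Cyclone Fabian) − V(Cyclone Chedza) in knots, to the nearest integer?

Cyclone Fabian: ΔP = 30; V ≈ 6.1 × 30^0.635 ≈ 52.88 kt.
Cyclone Chedza: ΔP = 52; V ≈ 6.1 × 52^0.635 ≈ 74.99 kt.
Difference ≈ 52.88 − 74.99 = -22.11 → -22 kt.

-22 kt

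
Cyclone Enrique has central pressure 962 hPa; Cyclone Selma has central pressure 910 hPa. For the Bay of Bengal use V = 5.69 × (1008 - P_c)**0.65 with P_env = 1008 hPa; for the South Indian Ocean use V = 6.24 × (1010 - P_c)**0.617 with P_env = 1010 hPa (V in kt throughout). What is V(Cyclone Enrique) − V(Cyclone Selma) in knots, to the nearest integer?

-38 kt

Cyclone Enrique: ΔP = 46; V ≈ 5.69 × 46^0.65 ≈ 68.53 kt.
Cyclone Selma: ΔP = 100; V ≈ 6.24 × 100^0.617 ≈ 106.95 kt.
Difference ≈ 68.53 − 106.95 = -38.42 → -38 kt.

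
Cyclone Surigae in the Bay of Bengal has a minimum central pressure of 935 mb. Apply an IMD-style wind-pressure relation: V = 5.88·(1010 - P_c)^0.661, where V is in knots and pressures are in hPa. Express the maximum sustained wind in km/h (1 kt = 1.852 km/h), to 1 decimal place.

189.0 km/h

ΔP = 1010 − 935 = 75 mb.
V ≈ 5.88 × 75^0.661 = 5.88 × 17.355 ≈ 102.045 kt.
102.045 × 1.852 ≈ 188.99 km/h → 189.0 km/h.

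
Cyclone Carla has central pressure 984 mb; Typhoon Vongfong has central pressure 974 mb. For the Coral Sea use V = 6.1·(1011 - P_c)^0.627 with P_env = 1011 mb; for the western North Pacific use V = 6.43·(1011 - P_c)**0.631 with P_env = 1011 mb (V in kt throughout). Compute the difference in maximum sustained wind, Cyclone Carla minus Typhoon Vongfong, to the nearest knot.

-15 kt

Cyclone Carla: ΔP = 27; V ≈ 6.1 × 27^0.627 ≈ 48.17 kt.
Typhoon Vongfong: ΔP = 37; V ≈ 6.43 × 37^0.631 ≈ 62.77 kt.
Difference ≈ 48.17 − 62.77 = -14.60 → -15 kt.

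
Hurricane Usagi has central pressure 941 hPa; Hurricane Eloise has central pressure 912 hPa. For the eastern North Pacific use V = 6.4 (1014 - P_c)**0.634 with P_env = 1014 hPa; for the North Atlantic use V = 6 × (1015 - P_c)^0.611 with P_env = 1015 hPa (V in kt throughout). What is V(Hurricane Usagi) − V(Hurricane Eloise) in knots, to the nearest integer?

Hurricane Usagi: ΔP = 73; V ≈ 6.4 × 73^0.634 ≈ 97.17 kt.
Hurricane Eloise: ΔP = 103; V ≈ 6 × 103^0.611 ≈ 101.86 kt.
Difference ≈ 97.17 − 101.86 = -4.69 → -5 kt.

-5 kt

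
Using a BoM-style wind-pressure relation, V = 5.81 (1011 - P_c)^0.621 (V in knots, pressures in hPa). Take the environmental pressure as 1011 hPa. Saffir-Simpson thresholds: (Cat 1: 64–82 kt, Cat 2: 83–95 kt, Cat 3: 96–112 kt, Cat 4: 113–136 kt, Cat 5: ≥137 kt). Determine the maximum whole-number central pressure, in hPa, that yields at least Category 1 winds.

Category 1 begins at V = 64 kt.
Required ΔP = (64/5.81)^(1/0.621) = 11.015^1.610 ≈ 47.64 hPa.
P_c ≤ 1011 − 47.64 = 963.36, so the highest integer P_c is 963 hPa.

963 hPa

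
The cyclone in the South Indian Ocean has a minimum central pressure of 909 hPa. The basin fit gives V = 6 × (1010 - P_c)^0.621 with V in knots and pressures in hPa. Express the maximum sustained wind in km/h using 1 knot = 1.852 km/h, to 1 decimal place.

195.2 km/h

ΔP = 1010 − 909 = 101 hPa.
V ≈ 6 × 101^0.621 = 6 × 17.566 ≈ 105.399 kt.
105.399 × 1.852 ≈ 195.20 km/h → 195.2 km/h.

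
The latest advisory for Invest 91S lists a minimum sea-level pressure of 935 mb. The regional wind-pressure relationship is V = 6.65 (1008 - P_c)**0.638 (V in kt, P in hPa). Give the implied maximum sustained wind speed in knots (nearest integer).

ΔP = 1008 − 935 = 73 mb.
73^0.638 ≈ 15.445.
V ≈ 6.65 × 15.445 ≈ 102.7 kt.

103 kt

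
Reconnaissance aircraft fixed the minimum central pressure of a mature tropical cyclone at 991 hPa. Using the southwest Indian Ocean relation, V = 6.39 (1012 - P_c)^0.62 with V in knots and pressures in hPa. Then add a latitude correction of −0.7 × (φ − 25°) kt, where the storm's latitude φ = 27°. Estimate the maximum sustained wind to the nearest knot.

41 kt

ΔP = 1012 − 991 = 21 hPa.
21^0.62 ≈ 6.604.
V ≈ 6.39 × 6.604 ≈ 42.2 kt.
Latitude correction: −0.7 × (27 − 25) = -1.4 kt.
Corrected V ≈ 40.8 kt → 41 kt.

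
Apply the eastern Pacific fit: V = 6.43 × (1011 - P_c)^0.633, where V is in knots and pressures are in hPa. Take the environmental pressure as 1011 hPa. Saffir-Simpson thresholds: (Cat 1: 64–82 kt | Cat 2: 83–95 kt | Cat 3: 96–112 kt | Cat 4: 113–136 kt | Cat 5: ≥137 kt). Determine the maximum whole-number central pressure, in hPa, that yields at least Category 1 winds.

973 hPa

Category 1 begins at V = 64 kt.
Required ΔP = (64/6.43)^(1/0.633) = 9.953^1.580 ≈ 37.72 hPa.
P_c ≤ 1011 − 37.72 = 973.28, so the highest integer P_c is 973 hPa.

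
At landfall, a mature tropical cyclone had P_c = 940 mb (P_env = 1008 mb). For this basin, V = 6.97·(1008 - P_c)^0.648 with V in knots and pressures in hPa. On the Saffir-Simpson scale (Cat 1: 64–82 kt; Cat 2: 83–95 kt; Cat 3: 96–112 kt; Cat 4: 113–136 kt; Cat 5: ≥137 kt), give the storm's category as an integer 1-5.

3

ΔP = 1008 − 940 = 68 mb.
V ≈ 6.97 × 68^0.648 = 6.97 × 15.40 ≈ 107 kt.
107 kt falls in the Category 3 band.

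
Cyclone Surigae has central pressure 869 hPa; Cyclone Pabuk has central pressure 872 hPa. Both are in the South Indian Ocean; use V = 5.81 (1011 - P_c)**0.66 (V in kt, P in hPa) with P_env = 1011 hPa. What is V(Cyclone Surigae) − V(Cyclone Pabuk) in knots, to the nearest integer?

2 kt

Cyclone Surigae: ΔP = 142; V ≈ 5.81 × 142^0.66 ≈ 153.00 kt.
Cyclone Pabuk: ΔP = 139; V ≈ 5.81 × 139^0.66 ≈ 150.86 kt.
Difference ≈ 153.00 − 150.86 = 2.14 → 2 kt.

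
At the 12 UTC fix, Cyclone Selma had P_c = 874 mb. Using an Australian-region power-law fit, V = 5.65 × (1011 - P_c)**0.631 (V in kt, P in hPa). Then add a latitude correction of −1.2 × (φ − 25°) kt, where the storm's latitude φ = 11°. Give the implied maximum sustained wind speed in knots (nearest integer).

ΔP = 1011 − 874 = 137 mb.
137^0.631 ≈ 22.298.
V ≈ 5.65 × 22.298 ≈ 126.0 kt.
Latitude correction: −1.2 × (11 − 25) = 16.8 kt.
Corrected V ≈ 142.8 kt → 143 kt.

143 kt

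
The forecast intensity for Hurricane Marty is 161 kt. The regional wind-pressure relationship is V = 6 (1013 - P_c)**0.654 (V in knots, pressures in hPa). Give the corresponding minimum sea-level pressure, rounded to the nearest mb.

ΔP = (V / 6)^(1/0.654) = (161/6)^1.529.
161/6 = 26.833; 26.833^1.529 ≈ 152.94 mb.
P_c = 1013 − 152.94 = 860.06 ≈ 860 mb.

860 mb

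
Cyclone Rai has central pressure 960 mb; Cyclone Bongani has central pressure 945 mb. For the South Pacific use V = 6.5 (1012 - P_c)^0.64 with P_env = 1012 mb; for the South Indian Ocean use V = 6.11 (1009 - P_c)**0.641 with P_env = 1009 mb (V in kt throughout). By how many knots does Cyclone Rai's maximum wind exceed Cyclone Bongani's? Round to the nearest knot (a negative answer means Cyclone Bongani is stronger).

Cyclone Rai: ΔP = 52; V ≈ 6.5 × 52^0.64 ≈ 81.50 kt.
Cyclone Bongani: ΔP = 64; V ≈ 6.11 × 64^0.641 ≈ 87.86 kt.
Difference ≈ 81.50 − 87.86 = -6.36 → -6 kt.

-6 kt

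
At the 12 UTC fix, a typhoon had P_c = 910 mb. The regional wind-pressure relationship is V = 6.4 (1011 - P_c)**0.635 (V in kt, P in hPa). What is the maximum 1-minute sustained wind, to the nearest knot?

120 kt

ΔP = 1011 − 910 = 101 mb.
101^0.635 ≈ 18.739.
V ≈ 6.4 × 18.739 ≈ 119.9 kt.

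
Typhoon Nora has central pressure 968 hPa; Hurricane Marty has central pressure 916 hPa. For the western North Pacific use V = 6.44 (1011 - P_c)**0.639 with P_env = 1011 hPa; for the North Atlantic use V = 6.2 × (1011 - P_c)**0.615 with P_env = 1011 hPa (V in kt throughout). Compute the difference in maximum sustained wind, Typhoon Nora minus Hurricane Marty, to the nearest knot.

-31 kt

Typhoon Nora: ΔP = 43; V ≈ 6.44 × 43^0.639 ≈ 71.23 kt.
Hurricane Marty: ΔP = 95; V ≈ 6.2 × 95^0.615 ≈ 102.02 kt.
Difference ≈ 71.23 − 102.02 = -30.79 → -31 kt.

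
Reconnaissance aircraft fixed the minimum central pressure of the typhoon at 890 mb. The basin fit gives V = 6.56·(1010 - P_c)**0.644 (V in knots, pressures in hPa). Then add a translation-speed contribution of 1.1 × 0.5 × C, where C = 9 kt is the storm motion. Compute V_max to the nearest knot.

148 kt

ΔP = 1010 − 890 = 120 mb.
120^0.644 ≈ 21.827.
V ≈ 6.56 × 21.827 ≈ 143.2 kt.
Translation term: 1.1 × 0.5 × 9 = 4.95 kt.
Corrected V ≈ 148.15 kt → 148 kt.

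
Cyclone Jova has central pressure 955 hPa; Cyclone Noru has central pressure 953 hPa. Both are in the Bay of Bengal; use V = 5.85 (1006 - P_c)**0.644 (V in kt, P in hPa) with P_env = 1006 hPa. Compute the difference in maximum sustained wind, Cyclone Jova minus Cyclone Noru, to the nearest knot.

-2 kt

Cyclone Jova: ΔP = 51; V ≈ 5.85 × 51^0.644 ≈ 73.59 kt.
Cyclone Noru: ΔP = 53; V ≈ 5.85 × 53^0.644 ≈ 75.44 kt.
Difference ≈ 73.59 − 75.44 = -1.85 → -2 kt.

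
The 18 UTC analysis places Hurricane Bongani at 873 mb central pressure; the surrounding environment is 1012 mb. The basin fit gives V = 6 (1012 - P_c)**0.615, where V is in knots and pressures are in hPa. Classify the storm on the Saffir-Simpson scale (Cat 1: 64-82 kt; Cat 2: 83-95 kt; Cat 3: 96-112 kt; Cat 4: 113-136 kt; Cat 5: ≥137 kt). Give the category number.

ΔP = 1012 − 873 = 139 mb.
V ≈ 6 × 139^0.615 = 6 × 20.79 ≈ 125 kt.
125 kt falls in the Category 4 band.

4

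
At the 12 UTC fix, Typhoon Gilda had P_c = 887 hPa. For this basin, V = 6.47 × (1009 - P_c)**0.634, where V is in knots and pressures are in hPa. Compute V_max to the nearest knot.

136 kt

ΔP = 1009 − 887 = 122 hPa.
122^0.634 ≈ 21.026.
V ≈ 6.47 × 21.026 ≈ 136.0 kt.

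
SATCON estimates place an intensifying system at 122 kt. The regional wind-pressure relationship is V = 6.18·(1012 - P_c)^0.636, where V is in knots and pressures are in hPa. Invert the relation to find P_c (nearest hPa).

ΔP = (V / 6.18)^(1/0.636) = (122/6.18)^1.572.
122/6.18 = 19.741; 19.741^1.572 ≈ 108.83 hPa.
P_c = 1012 − 108.83 = 903.17 ≈ 903 hPa.

903 hPa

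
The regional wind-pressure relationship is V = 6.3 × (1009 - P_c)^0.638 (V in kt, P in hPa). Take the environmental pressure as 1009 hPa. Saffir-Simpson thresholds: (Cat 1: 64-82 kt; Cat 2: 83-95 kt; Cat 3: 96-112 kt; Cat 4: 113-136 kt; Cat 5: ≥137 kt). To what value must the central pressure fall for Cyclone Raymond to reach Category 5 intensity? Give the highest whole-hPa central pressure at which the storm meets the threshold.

884 hPa

Category 5 begins at V = 137 kt.
Required ΔP = (137/6.3)^(1/0.638) = 21.746^1.567 ≈ 124.80 hPa.
P_c ≤ 1009 − 124.80 = 884.20, so the highest integer P_c is 884 hPa.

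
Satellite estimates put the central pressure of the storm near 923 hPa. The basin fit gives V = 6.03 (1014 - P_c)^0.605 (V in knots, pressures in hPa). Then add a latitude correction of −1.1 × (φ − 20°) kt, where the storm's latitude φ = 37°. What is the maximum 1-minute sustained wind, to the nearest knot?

74 kt

ΔP = 1014 − 923 = 91 hPa.
91^0.605 ≈ 15.319.
V ≈ 6.03 × 15.319 ≈ 92.4 kt.
Latitude correction: −1.1 × (37 − 20) = -18.7 kt.
Corrected V ≈ 73.7 kt → 74 kt.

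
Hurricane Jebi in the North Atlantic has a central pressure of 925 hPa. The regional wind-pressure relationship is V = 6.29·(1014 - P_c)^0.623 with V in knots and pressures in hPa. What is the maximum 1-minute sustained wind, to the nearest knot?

ΔP = 1014 − 925 = 89 hPa.
89^0.623 ≈ 16.386.
V ≈ 6.29 × 16.386 ≈ 103.1 kt.

103 kt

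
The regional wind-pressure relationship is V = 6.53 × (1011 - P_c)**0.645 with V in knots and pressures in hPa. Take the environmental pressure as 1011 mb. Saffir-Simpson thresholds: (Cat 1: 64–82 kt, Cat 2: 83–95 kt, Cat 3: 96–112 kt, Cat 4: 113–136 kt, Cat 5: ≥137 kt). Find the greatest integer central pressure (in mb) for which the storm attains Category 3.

946 mb

Category 3 begins at V = 96 kt.
Required ΔP = (96/6.53)^(1/0.645) = 14.701^1.550 ≈ 64.54 mb.
P_c ≤ 1011 − 64.54 = 946.46, so the highest integer P_c is 946 mb.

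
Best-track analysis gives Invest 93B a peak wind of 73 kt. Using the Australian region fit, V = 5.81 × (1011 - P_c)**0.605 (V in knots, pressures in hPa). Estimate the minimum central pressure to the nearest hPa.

945 hPa

ΔP = (V / 5.81)^(1/0.605) = (73/5.81)^1.653.
73/5.81 = 12.565; 12.565^1.653 ≈ 65.58 hPa.
P_c = 1011 − 65.58 = 945.42 ≈ 945 hPa.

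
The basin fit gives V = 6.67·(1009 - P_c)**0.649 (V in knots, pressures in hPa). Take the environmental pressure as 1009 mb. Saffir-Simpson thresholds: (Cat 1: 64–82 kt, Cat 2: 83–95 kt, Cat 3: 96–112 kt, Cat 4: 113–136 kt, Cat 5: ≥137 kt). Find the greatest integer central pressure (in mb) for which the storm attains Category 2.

Category 2 begins at V = 83 kt.
Required ΔP = (83/6.67)^(1/0.649) = 12.444^1.541 ≈ 48.66 mb.
P_c ≤ 1009 − 48.66 = 960.34, so the highest integer P_c is 960 mb.

960 mb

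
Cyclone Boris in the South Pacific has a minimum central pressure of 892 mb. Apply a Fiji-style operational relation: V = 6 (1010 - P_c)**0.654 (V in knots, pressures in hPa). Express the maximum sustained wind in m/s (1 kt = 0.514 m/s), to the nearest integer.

ΔP = 1010 − 892 = 118 mb.
V ≈ 6 × 118^0.654 = 6 × 22.647 ≈ 135.882 kt.
135.882 × 0.514 ≈ 69.84 m/s → 70 m/s.

70 m/s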